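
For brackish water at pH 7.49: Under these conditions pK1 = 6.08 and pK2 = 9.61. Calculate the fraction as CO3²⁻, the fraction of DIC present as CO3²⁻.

α₂ = 1 / (1 + [H⁺]/K2 + [H⁺]²/(K1K2)) = 1 / (1 + 10^+2.12 + 10^+0.71)
   = 1 / (1 + 131.83 + 5.1286) = 1/137.95 = 0.007249

α₂ = 0.00725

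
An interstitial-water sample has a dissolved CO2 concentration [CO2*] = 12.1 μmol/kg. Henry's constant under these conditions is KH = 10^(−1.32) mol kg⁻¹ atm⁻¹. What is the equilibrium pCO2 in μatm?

pCO2 = 253 μatm

KH = 10^(−1.32) = 4.786×10^-2 mol kg⁻¹ atm⁻¹
pCO2 = [CO2*]/KH = 12.1×10^-6 / 4.786×10^-2 = 2.53×10^-4 atm = 253 μatm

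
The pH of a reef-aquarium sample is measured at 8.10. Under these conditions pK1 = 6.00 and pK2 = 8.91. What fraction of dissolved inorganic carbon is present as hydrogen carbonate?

α₁ = 1 / (1 + [H⁺]/K1 + K2/[H⁺]) = 1 / (1 + 10^-2.10 + 10^-0.81)
   = 1 / (1 + 0.0079433 + 0.15488) = 1/1.1628 = 0.8600

α₁ = 0.860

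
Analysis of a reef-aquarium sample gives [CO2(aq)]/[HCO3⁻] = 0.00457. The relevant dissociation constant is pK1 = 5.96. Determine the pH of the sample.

From K1 = [H⁺][HCO3⁻]/[CO2(aq)]:  pH = pK1 − log₁₀([CO2(aq)]/[HCO3⁻])
log₁₀(0.00457) = -2.340
pH = 5.96 − (-2.340) = 8.30

pH = 8.30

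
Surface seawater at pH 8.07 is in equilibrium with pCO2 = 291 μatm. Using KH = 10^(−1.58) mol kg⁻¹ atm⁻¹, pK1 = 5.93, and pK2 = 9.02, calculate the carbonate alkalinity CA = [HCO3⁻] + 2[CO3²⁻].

[CO2*] = KH · pCO2 = 10^(−1.58) × 291×10^-6 = 7.654×10^-6 mol/kg
α₀ = 1/(1 + K1/[H⁺] + K1K2/[H⁺]²) = 1/(1 + 10^+2.14 + 10^+1.19) = 0.006471
DIC = [CO2*]/α₀ = 7.654×10^-6 / 0.006471 = 1.183 mmol/kg
CA = (α₁ + 2α₂)·DIC = (0.8933 + 2×0.1002) × 1.183 = 1.29 mmol/kg

CA = 1.29 mmol/kg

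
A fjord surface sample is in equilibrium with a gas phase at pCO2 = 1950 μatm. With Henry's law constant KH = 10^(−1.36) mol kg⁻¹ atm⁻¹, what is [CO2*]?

KH = 10^(−1.36) = 4.365×10^-2 mol kg⁻¹ atm⁻¹
[CO2*] = KH · pCO2 = 4.365×10^-2 × 1950×10^-6 atm = 8.51×10^-5 mol/kg

[CO2*] = 85.1 μmol/kg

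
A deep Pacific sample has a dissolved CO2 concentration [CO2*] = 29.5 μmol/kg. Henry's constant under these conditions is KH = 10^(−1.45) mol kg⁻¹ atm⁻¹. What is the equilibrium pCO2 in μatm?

pCO2 = 831 μatm

KH = 10^(−1.45) = 3.548×10^-2 mol kg⁻¹ atm⁻¹
pCO2 = [CO2*]/KH = 29.5×10^-6 / 3.548×10^-2 = 8.31×10^-4 atm = 831 μatm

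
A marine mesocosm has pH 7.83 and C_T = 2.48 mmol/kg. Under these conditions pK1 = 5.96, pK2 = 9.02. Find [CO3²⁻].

[CO3²⁻] = 0.149 mmol/kg

α₂ = 1 / (1 + [H⁺]/K2 + [H⁺]²/(K1K2)) = 1 / (1 + 10^+1.19 + 10^-0.68)
   = 1 / (1 + 15.488 + 0.20893) = 1/16.697 = 0.05989
[CO3²⁻] = α₂ × DIC = 0.05989 × 2.48 = 0.149 mmol/kg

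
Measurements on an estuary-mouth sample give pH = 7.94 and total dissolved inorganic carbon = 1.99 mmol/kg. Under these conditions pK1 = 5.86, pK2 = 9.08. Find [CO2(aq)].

α₀ = 1 / (1 + K1/[H⁺] + K1K2/[H⁺]²) = 1 / (1 + 10^+2.08 + 10^+0.94)
   = 1 / (1 + 120.23 + 8.7096) = 1/129.94 = 0.007696
[CO2*] = α₀ × DIC = 0.007696 × 1.99 = 0.0153 mmol/kg = 15.3 μmol/kg

[CO2*] = 15.3 μmol/kg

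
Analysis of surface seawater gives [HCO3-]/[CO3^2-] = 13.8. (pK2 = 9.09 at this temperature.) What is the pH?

pH = 7.95

From K2 = [H⁺][CO3^2-]/[HCO3-]:  pH = pK2 − log₁₀([HCO3-]/[CO3^2-])
log₁₀(13.8) = +1.140
pH = 9.09 − (+1.140) = 7.95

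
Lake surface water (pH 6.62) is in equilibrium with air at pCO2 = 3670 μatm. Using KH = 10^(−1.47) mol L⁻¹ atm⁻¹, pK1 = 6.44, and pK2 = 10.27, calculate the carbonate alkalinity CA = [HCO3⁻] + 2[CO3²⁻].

[CO2*] = KH · pCO2 = 10^(−1.47) × 3670×10^-6 = 1.244×10^-4 mol/L
α₀ = 1/(1 + K1/[H⁺] + K1K2/[H⁺]²) = 1/(1 + 10^+0.18 + 10^-3.47) = 0.3978
DIC = [CO2*]/α₀ = 1.244×10^-4 / 0.3978 = 0.3126 mmol/L
CA = (α₁ + 2α₂)·DIC = (0.6021 + 2×0.0001348) × 0.3126 = 0.188 mmol/L

CA = 0.188 mmol/L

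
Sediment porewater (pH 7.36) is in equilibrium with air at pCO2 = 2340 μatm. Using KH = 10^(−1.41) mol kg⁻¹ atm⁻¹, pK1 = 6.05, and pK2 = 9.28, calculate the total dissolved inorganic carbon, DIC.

[CO2*] = KH · pCO2 = 10^(−1.41) × 2340×10^-6 = 9.104×10^-5 mol/kg
α₀ = 1/(1 + K1/[H⁺] + K1K2/[H⁺]²) = 1/(1 + 10^+1.31 + 10^-0.61) = 0.04616
DIC = [CO2*]/α₀ = 9.104×10^-5 / 0.04616 = 1.97 mmol/kg

DIC = 1.97 mmol/kg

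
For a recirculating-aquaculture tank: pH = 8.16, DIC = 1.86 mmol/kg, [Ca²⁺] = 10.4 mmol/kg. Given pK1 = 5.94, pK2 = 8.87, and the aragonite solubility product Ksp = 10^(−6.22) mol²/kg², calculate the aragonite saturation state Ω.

α₂ = 1 / (1 + [H⁺]/K2 + [H⁺]²/(K1K2)) = 1 / (1 + 10^+0.71 + 10^-1.51)
   = 1 / (1 + 5.1286 + 0.030903) = 1/6.1595 = 0.1624
[CO3²⁻] = α₂ × DIC = 0.1624 × 1.86 = 0.3020 mmol/kg
Ksp = 10^(−6.22) = 6.026×10^-7
Ω = [Ca²⁺][CO3²⁻]/Ksp = (10.4×10^-3)(3.020×10^-4) / 6.026×10^-7 = 5.21

Ω = 5.21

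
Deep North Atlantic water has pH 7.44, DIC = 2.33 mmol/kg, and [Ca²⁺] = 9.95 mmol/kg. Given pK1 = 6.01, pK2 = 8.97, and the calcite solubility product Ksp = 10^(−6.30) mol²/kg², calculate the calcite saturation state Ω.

Ω = 1.28

α₂ = 1 / (1 + [H⁺]/K2 + [H⁺]²/(K1K2)) = 1 / (1 + 10^+1.53 + 10^+0.10)
   = 1 / (1 + 33.884 + 1.2589) = 1/36.143 = 0.02767
[CO3²⁻] = α₂ × DIC = 0.02767 × 2.33 = 0.06447 mmol/kg
Ksp = 10^(−6.30) = 5.012×10^-7
Ω = [Ca²⁺][CO3²⁻]/Ksp = (9.95×10^-3)(6.447×10^-5) / 5.012×10^-7 = 1.28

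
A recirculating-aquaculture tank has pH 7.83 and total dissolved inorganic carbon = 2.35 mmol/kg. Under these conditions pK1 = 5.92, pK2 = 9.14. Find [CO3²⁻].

[CO3²⁻] = 0.108 mmol/kg

α₂ = 1 / (1 + [H⁺]/K2 + [H⁺]²/(K1K2)) = 1 / (1 + 10^+1.31 + 10^-0.60)
   = 1 / (1 + 20.417 + 0.25119) = 1/21.669 = 0.04615
[CO3²⁻] = α₂ × DIC = 0.04615 × 2.35 = 0.108 mmol/kg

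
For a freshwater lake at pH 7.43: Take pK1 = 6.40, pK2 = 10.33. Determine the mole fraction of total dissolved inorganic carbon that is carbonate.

α₂ = 0.00115

α₂ = 1 / (1 + [H⁺]/K2 + [H⁺]²/(K1K2)) = 1 / (1 + 10^+2.90 + 10^+1.87)
   = 1 / (1 + 794.33 + 74.131) = 1/869.46 = 0.001150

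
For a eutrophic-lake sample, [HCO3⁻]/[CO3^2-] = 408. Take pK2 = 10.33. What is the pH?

From K2 = [H⁺][CO3^2-]/[HCO3⁻]:  pH = pK2 − log₁₀([HCO3⁻]/[CO3^2-])
log₁₀(408) = +2.611
pH = 10.33 − (+2.611) = 7.72

pH = 7.72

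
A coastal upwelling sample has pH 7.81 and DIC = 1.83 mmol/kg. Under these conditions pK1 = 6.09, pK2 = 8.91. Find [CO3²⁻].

α₂ = 1 / (1 + [H⁺]/K2 + [H⁺]²/(K1K2)) = 1 / (1 + 10^+1.10 + 10^-0.62)
   = 1 / (1 + 12.589 + 0.23988) = 1/13.829 = 0.07231
[CO3²⁻] = α₂ × DIC = 0.07231 × 1.83 = 0.132 mmol/kg

[CO3²⁻] = 0.132 mmol/kg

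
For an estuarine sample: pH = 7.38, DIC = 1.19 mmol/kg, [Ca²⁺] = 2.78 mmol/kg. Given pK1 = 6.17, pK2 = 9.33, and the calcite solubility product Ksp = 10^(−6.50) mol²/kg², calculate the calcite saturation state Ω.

α₂ = 1 / (1 + [H⁺]/K2 + [H⁺]²/(K1K2)) = 1 / (1 + 10^+1.95 + 10^+0.74)
   = 1 / (1 + 89.125 + 5.4954) = 1/95.621 = 0.01046
[CO3²⁻] = α₂ × DIC = 0.01046 × 1.19 = 0.01245 mmol/kg = 12.45 μmol/kg
Ksp = 10^(−6.50) = 3.162×10^-7
Ω = [Ca²⁺][CO3²⁻]/Ksp = (2.78×10^-3)(1.245×10^-5) / 3.162×10^-7 = 0.109

Ω = 0.109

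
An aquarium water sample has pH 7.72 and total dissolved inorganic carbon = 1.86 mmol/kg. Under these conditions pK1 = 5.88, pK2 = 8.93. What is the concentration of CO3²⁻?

α₂ = 1 / (1 + [H⁺]/K2 + [H⁺]²/(K1K2)) = 1 / (1 + 10^+1.21 + 10^-0.63)
   = 1 / (1 + 16.218 + 0.23442) = 1/17.453 = 0.05730
[CO3²⁻] = α₂ × DIC = 0.05730 × 1.86 = 0.107 mmol/kg

[CO3²⁻] = 0.107 mmol/kg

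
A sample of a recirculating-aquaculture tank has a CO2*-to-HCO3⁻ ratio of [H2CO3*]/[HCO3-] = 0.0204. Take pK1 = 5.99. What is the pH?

From K1 = [H⁺][HCO3-]/[H2CO3*]:  pH = pK1 − log₁₀([H2CO3*]/[HCO3-])
log₁₀(0.0204) = -1.690
pH = 5.99 − (-1.690) = 7.68

pH = 7.68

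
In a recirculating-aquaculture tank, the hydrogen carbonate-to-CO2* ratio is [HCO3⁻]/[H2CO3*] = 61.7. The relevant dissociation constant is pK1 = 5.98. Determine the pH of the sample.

pH = 7.77

From K1 = [H⁺][HCO3⁻]/[H2CO3*]:  pH = pK1 + log₁₀([HCO3⁻]/[H2CO3*])
log₁₀(61.7) = +1.790
pH = 5.98 + (+1.790) = 7.77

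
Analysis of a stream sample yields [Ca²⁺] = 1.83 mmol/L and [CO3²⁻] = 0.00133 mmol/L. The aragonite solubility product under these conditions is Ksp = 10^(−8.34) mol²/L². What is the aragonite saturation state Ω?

Ksp = 10^(−8.34) = 4.571×10^-9
Ω = [Ca²⁺][CO3²⁻]/Ksp = (1.83×10^-3)(0.00133×10^-3) / 4.571×10^-9 = 0.532

Ω = 0.532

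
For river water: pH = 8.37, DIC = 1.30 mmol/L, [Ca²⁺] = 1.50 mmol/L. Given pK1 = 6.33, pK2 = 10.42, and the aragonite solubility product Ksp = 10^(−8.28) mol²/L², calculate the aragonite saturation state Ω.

Ω = 3.25

α₂ = 1 / (1 + [H⁺]/K2 + [H⁺]²/(K1K2)) = 1 / (1 + 10^+2.05 + 10^+0.01)
   = 1 / (1 + 112.20 + 1.0233) = 1/114.23 = 0.008755
[CO3²⁻] = α₂ × DIC = 0.008755 × 1.30 = 0.01138 mmol/L = 11.38 μmol/L
Ksp = 10^(−8.28) = 5.248×10^-9
Ω = [Ca²⁺][CO3²⁻]/Ksp = (1.50×10^-3)(1.138×10^-5) / 5.248×10^-9 = 3.25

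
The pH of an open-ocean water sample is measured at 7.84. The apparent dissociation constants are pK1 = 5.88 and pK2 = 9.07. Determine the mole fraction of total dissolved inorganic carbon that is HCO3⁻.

α₁ = 1 / (1 + [H⁺]/K1 + K2/[H⁺]) = 1 / (1 + 10^-1.96 + 10^-1.23)
   = 1 / (1 + 0.010965 + 0.058884) = 1/1.0698 = 0.9347

α₁ = 0.935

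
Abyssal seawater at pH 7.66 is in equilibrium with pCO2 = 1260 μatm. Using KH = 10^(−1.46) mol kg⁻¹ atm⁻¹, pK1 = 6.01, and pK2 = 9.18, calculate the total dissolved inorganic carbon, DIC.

DIC = 2.05 mmol/kg

[CO2*] = KH · pCO2 = 10^(−1.46) × 1260×10^-6 = 4.369×10^-5 mol/kg
α₀ = 1/(1 + K1/[H⁺] + K1K2/[H⁺]²) = 1/(1 + 10^+1.65 + 10^+0.13) = 0.02127
DIC = [CO2*]/α₀ = 4.369×10^-5 / 0.02127 = 2.05 mmol/kg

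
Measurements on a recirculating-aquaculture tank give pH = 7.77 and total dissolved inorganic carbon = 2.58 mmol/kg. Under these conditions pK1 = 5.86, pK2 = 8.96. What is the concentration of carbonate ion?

[CO3²⁻] = 0.155 mmol/kg

α₂ = 1 / (1 + [H⁺]/K2 + [H⁺]²/(K1K2)) = 1 / (1 + 10^+1.19 + 10^-0.72)
   = 1 / (1 + 15.488 + 0.19055) = 1/16.679 = 0.05996
[CO3²⁻] = α₂ × DIC = 0.05996 × 2.58 = 0.155 mmol/kg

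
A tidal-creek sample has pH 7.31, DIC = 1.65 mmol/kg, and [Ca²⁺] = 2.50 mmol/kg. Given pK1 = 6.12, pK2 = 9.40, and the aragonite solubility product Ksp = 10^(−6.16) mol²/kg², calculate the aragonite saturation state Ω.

α₂ = 1 / (1 + [H⁺]/K2 + [H⁺]²/(K1K2)) = 1 / (1 + 10^+2.09 + 10^+0.90)
   = 1 / (1 + 123.03 + 7.9433) = 1/131.97 = 0.007577
[CO3²⁻] = α₂ × DIC = 0.007577 × 1.65 = 0.01250 mmol/kg = 12.50 μmol/kg
Ksp = 10^(−6.16) = 6.918×10^-7
Ω = [Ca²⁺][CO3²⁻]/Ksp = (2.50×10^-3)(1.250×10^-5) / 6.918×10^-7 = 0.0452

Ω = 0.0452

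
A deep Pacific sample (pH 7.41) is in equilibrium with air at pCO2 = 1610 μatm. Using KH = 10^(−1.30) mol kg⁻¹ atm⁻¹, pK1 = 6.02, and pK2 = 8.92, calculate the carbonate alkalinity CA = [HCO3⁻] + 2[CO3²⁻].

CA = 2.10 mmol/kg

[CO2*] = KH · pCO2 = 10^(−1.30) × 1610×10^-6 = 8.069×10^-5 mol/kg
α₀ = 1/(1 + K1/[H⁺] + K1K2/[H⁺]²) = 1/(1 + 10^+1.39 + 10^-0.12) = 0.03801
DIC = [CO2*]/α₀ = 8.069×10^-5 / 0.03801 = 2.123 mmol/kg
CA = (α₁ + 2α₂)·DIC = (0.9331 + 2×0.02884) × 2.123 = 2.10 mmol/kg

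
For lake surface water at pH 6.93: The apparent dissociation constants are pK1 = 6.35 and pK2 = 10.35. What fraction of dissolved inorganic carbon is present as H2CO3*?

α₀ = 1 / (1 + K1/[H⁺] + K1K2/[H⁺]²) = 1 / (1 + 10^+0.58 + 10^-2.84)
   = 1 / (1 + 3.8019 + 0.0014454) = 1/4.8033 = 0.2082

α₀ = 0.208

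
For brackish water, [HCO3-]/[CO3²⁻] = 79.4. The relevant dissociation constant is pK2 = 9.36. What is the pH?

pH = 7.46

From K2 = [H⁺][CO3²⁻]/[HCO3-]:  pH = pK2 − log₁₀([HCO3-]/[CO3²⁻])
log₁₀(79.4) = +1.900
pH = 9.36 − (+1.900) = 7.46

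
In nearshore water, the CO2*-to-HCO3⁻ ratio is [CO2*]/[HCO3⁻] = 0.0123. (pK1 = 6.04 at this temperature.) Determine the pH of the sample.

From K1 = [H⁺][HCO3⁻]/[CO2*]:  pH = pK1 − log₁₀([CO2*]/[HCO3⁻])
log₁₀(0.0123) = -1.910
pH = 6.04 − (-1.910) = 7.95

pH = 7.95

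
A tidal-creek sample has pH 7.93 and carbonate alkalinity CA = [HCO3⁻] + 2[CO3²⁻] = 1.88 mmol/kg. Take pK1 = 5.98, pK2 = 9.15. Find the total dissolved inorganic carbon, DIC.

DIC = 1.80 mmol/kg

CA = [HCO3⁻] + 2[CO3²⁻] = (α₁ + 2α₂)·DIC
At pH 7.93: [H⁺]/K1 = 10^-1.95 = 0.011220, K2/[H⁺] = 10^-1.22 = 0.060256
α₁ = 1/(1 + 0.011220 + 0.060256) = 1/1.0715 = 0.9333; α₂ = α₁·K2/[H⁺] = 0.05624
α₁ + 2α₂ = 1.0458
DIC = CA / (α₁ + 2α₂) = 1.88 / 1.0458 = 1.80 mmol/kg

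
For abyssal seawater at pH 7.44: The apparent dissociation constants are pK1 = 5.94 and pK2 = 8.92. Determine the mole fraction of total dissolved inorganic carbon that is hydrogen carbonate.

α₁ = 0.939

α₁ = 1 / (1 + [H⁺]/K1 + K2/[H⁺]) = 1 / (1 + 10^-1.50 + 10^-1.48)
   = 1 / (1 + 0.031623 + 0.033113) = 1/1.0647 = 0.9392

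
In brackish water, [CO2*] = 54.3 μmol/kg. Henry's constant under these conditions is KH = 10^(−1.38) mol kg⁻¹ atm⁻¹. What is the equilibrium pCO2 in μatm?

KH = 10^(−1.38) = 4.169×10^-2 mol kg⁻¹ atm⁻¹
pCO2 = [CO2*]/KH = 54.3×10^-6 / 4.169×10^-2 = 1.30×10^-3 atm = 1300 μatm

pCO2 = 1300 μatm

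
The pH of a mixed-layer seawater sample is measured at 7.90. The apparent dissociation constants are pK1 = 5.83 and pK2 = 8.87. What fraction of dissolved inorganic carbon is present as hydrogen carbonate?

α₁ = 0.896

α₁ = 1 / (1 + [H⁺]/K1 + K2/[H⁺]) = 1 / (1 + 10^-2.07 + 10^-0.97)
   = 1 / (1 + 0.0085114 + 0.10715) = 1/1.1157 = 0.8963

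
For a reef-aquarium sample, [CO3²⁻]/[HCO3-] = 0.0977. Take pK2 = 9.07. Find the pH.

From K2 = [H⁺][CO3²⁻]/[HCO3-]:  pH = pK2 + log₁₀([CO3²⁻]/[HCO3-])
log₁₀(0.0977) = -1.010
pH = 9.07 + (-1.010) = 8.06

pH = 8.06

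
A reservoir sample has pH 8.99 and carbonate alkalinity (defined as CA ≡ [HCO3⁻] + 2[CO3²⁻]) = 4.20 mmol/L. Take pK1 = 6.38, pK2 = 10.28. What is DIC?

DIC = 4.01 mmol/L

CA = [HCO3⁻] + 2[CO3²⁻] = (α₁ + 2α₂)·DIC
At pH 8.99: [H⁺]/K1 = 10^-2.61 = 0.0024547, K2/[H⁺] = 10^-1.29 = 0.051286
α₁ = 1/(1 + 0.0024547 + 0.051286) = 1/1.0537 = 0.9490; α₂ = α₁·K2/[H⁺] = 0.04867
α₁ + 2α₂ = 1.0463
DIC = CA / (α₁ + 2α₂) = 4.20 / 1.0463 = 4.01 mmol/L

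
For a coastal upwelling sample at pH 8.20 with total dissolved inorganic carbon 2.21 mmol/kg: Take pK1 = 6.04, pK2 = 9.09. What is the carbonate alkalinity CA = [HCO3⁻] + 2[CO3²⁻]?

CA = 2.45 mmol/kg

CA = [HCO3⁻] + 2[CO3²⁻] = (α₁ + 2α₂)·DIC
At pH 8.20: [H⁺]/K1 = 10^-2.16 = 0.0069183, K2/[H⁺] = 10^-0.89 = 0.12882
α₁ = 1/(1 + 0.0069183 + 0.12882) = 1/1.1357 = 0.8805; α₂ = α₁·K2/[H⁺] = 0.1134
α₁ + 2α₂ = 1.1073
CA = 1.1073 × 2.21 = 2.45 mmol/kg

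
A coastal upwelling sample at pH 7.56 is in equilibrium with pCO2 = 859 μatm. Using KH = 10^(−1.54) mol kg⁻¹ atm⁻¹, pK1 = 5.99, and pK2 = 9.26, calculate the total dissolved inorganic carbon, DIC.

DIC = 0.964 mmol/kg

[CO2*] = KH · pCO2 = 10^(−1.54) × 859×10^-6 = 2.477×10^-5 mol/kg
α₀ = 1/(1 + K1/[H⁺] + K1K2/[H⁺]²) = 1/(1 + 10^+1.57 + 10^-0.13) = 0.02571
DIC = [CO2*]/α₀ = 2.477×10^-5 / 0.02571 = 0.964 mmol/kg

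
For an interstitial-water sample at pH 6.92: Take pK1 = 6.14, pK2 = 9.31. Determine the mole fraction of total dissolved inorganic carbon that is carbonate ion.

α₂ = 0.00348

α₂ = 1 / (1 + [H⁺]/K2 + [H⁺]²/(K1K2)) = 1 / (1 + 10^+2.39 + 10^+1.61)
   = 1 / (1 + 245.47 + 40.738) = 1/287.21 = 0.003482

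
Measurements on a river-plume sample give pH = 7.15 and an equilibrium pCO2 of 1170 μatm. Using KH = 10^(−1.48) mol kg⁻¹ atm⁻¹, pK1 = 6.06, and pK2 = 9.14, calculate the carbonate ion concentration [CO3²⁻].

[CO2*] = KH · pCO2 = 10^(−1.48) × 1170×10^-6 = 3.874×10^-5 mol/kg
α₀ = 1/(1 + K1/[H⁺] + K1K2/[H⁺]²) = 1/(1 + 10^+1.09 + 10^-0.90) = 0.07447
DIC = [CO2*]/α₀ = 3.874×10^-5 / 0.07447 = 0.5203 mmol/kg
[CO3²⁻] = α₂·DIC; α₂ = 0.009375, so [CO3²⁻] = 0.009375 × 0.5203 = 0.00488 mmol/kg = 4.88 μmol/kg

[CO3²⁻] = 4.88 μmol/kg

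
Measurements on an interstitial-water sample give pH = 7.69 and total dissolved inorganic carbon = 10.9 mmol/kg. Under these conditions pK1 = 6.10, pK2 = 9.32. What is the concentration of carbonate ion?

α₂ = 1 / (1 + [H⁺]/K2 + [H⁺]²/(K1K2)) = 1 / (1 + 10^+1.63 + 10^+0.04)
   = 1 / (1 + 42.658 + 1.0965) = 1/44.754 = 0.02234
[CO3²⁻] = α₂ × DIC = 0.02234 × 10.9 = 0.244 mmol/kg

[CO3²⁻] = 0.244 mmol/kg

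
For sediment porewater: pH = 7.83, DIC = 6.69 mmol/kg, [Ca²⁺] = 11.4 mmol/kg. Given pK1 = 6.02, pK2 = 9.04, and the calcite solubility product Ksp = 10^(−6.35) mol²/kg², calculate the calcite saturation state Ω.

α₂ = 1 / (1 + [H⁺]/K2 + [H⁺]²/(K1K2)) = 1 / (1 + 10^+1.21 + 10^-0.60)
   = 1 / (1 + 16.218 + 0.25119) = 1/17.469 = 0.05724
[CO3²⁻] = α₂ × DIC = 0.05724 × 6.69 = 0.3830 mmol/kg
Ksp = 10^(−6.35) = 4.467×10^-7
Ω = [Ca²⁺][CO3²⁻]/Ksp = (11.4×10^-3)(3.830×10^-4) / 4.467×10^-7 = 9.77

Ω = 9.77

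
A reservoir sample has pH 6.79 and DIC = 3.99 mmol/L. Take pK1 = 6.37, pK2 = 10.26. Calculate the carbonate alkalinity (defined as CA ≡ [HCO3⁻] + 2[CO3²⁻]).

CA = 2.89 mmol/L

CA = [HCO3⁻] + 2[CO3²⁻] = (α₁ + 2α₂)·DIC
At pH 6.79: [H⁺]/K1 = 10^-0.42 = 0.38019, K2/[H⁺] = 10^-3.47 = 0.00033884
α₁ = 1/(1 + 0.38019 + 0.00033884) = 1/1.3805 = 0.7244; α₂ = α₁·K2/[H⁺] = 0.0002454
α₁ + 2α₂ = 0.7249
CA = 0.7249 × 3.99 = 2.89 mmol/L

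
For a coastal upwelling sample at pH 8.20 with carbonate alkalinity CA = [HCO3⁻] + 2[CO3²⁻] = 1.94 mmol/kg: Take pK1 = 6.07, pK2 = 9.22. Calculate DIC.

DIC = 1.80 mmol/kg

CA = [HCO3⁻] + 2[CO3²⁻] = (α₁ + 2α₂)·DIC
At pH 8.20: [H⁺]/K1 = 10^-2.13 = 0.0074131, K2/[H⁺] = 10^-1.02 = 0.095499
α₁ = 1/(1 + 0.0074131 + 0.095499) = 1/1.1029 = 0.9067; α₂ = α₁·K2/[H⁺] = 0.08659
α₁ + 2α₂ = 1.0799
DIC = CA / (α₁ + 2α₂) = 1.94 / 1.0799 = 1.80 mmol/kg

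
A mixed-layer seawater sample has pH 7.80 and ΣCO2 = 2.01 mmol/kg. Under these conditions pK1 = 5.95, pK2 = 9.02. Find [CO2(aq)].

[CO2*] = 0.0264 mmol/kg

α₀ = 1 / (1 + K1/[H⁺] + K1K2/[H⁺]²) = 1 / (1 + 10^+1.85 + 10^+0.63)
   = 1 / (1 + 70.795 + 4.2658) = 1/76.060 = 0.01315
[CO2*] = α₀ × DIC = 0.01315 × 2.01 = 0.0264 mmol/kg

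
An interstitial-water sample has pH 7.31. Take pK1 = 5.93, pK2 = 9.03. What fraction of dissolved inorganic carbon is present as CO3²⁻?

α₂ = 0.0180

α₂ = 1 / (1 + [H⁺]/K2 + [H⁺]²/(K1K2)) = 1 / (1 + 10^+1.72 + 10^+0.34)
   = 1 / (1 + 52.481 + 2.1878) = 1/55.669 = 0.01796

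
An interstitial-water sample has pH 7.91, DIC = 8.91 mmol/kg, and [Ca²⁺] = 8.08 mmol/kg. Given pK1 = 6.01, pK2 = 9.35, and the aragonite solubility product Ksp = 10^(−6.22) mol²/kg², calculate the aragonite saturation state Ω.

Ω = 4.14

α₂ = 1 / (1 + [H⁺]/K2 + [H⁺]²/(K1K2)) = 1 / (1 + 10^+1.44 + 10^-0.46)
   = 1 / (1 + 27.542 + 0.34674) = 1/28.889 = 0.03462
[CO3²⁻] = α₂ × DIC = 0.03462 × 8.91 = 0.3084 mmol/kg
Ksp = 10^(−6.22) = 6.026×10^-7
Ω = [Ca²⁺][CO3²⁻]/Ksp = (8.08×10^-3)(3.084×10^-4) / 6.026×10^-7 = 4.14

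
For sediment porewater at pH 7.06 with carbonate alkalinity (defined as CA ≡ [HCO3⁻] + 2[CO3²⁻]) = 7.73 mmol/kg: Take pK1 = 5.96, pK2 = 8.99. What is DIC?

DIC = 8.24 mmol/kg

CA = [HCO3⁻] + 2[CO3²⁻] = (α₁ + 2α₂)·DIC
At pH 7.06: [H⁺]/K1 = 10^-1.10 = 0.079433, K2/[H⁺] = 10^-1.93 = 0.011749
α₁ = 1/(1 + 0.079433 + 0.011749) = 1/1.0912 = 0.9164; α₂ = α₁·K2/[H⁺] = 0.01077
α₁ + 2α₂ = 0.9380
DIC = CA / (α₁ + 2α₂) = 7.73 / 0.9380 = 8.24 mmol/kg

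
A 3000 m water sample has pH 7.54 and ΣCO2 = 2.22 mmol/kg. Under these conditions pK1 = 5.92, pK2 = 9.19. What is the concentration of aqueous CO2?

α₀ = 1 / (1 + K1/[H⁺] + K1K2/[H⁺]²) = 1 / (1 + 10^+1.62 + 10^-0.03)
   = 1 / (1 + 41.687 + 0.93325) = 1/43.620 = 0.02293
[CO2*] = α₀ × DIC = 0.02293 × 2.22 = 0.0509 mmol/kg

[CO2*] = 0.0509 mmol/kg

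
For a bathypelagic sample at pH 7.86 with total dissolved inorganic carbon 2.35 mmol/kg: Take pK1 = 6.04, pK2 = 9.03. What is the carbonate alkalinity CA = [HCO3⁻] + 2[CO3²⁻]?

CA = 2.46 mmol/kg

CA = [HCO3⁻] + 2[CO3²⁻] = (α₁ + 2α₂)·DIC
At pH 7.86: [H⁺]/K1 = 10^-1.82 = 0.015136, K2/[H⁺] = 10^-1.17 = 0.067608
α₁ = 1/(1 + 0.015136 + 0.067608) = 1/1.0827 = 0.9236; α₂ = α₁·K2/[H⁺] = 0.06244
α₁ + 2α₂ = 1.0485
CA = 1.0485 × 2.35 = 2.46 mmol/kg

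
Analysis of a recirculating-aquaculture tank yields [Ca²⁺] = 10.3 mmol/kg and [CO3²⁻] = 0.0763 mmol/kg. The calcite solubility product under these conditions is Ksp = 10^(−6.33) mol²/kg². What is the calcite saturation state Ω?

Ksp = 10^(−6.33) = 4.677×10^-7
Ω = [Ca²⁺][CO3²⁻]/Ksp = (10.3×10^-3)(0.0763×10^-3) / 4.677×10^-7 = 1.68

Ω = 1.68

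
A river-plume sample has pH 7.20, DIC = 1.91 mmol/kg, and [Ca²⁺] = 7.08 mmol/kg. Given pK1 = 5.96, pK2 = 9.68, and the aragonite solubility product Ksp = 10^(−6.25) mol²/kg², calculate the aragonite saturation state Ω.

α₂ = 1 / (1 + [H⁺]/K2 + [H⁺]²/(K1K2)) = 1 / (1 + 10^+2.48 + 10^+1.24)
   = 1 / (1 + 302.00 + 17.378) = 1/320.37 = 0.003121
[CO3²⁻] = α₂ × DIC = 0.003121 × 1.91 = 0.005962 mmol/kg = 5.962 μmol/kg
Ksp = 10^(−6.25) = 5.623×10^-7
Ω = [Ca²⁺][CO3²⁻]/Ksp = (7.08×10^-3)(5.962×10^-6) / 5.623×10^-7 = 0.0751

Ω = 0.0751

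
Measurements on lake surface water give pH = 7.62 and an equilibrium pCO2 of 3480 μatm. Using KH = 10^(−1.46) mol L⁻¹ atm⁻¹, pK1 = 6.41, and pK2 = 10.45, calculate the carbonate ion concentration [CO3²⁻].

[CO2*] = KH · pCO2 = 10^(−1.46) × 3480×10^-6 = 1.207×10^-4 mol/L
α₀ = 1/(1 + K1/[H⁺] + K1K2/[H⁺]²) = 1/(1 + 10^+1.21 + 10^-1.62) = 0.05800
DIC = [CO2*]/α₀ = 1.207×10^-4 / 0.05800 = 2.081 mmol/L
[CO3²⁻] = α₂·DIC; α₂ = 0.001391, so [CO3²⁻] = 0.001391 × 2.081 = 0.00289 mmol/L = 2.89 μmol/L

[CO3²⁻] = 2.89 μmol/L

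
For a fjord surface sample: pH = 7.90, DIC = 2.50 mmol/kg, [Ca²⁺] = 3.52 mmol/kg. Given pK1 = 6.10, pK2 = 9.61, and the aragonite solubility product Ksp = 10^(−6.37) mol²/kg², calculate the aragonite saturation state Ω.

α₂ = 1 / (1 + [H⁺]/K2 + [H⁺]²/(K1K2)) = 1 / (1 + 10^+1.71 + 10^-0.09)
   = 1 / (1 + 51.286 + 0.81283) = 1/53.099 = 0.01883
[CO3²⁻] = α₂ × DIC = 0.01883 × 2.50 = 0.04708 mmol/kg
Ksp = 10^(−6.37) = 4.266×10^-7
Ω = [Ca²⁺][CO3²⁻]/Ksp = (3.52×10^-3)(4.708×10^-5) / 4.266×10^-7 = 0.389

Ω = 0.389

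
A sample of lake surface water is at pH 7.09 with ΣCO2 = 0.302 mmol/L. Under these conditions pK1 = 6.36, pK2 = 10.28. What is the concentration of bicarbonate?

α₁ = 1 / (1 + [H⁺]/K1 + K2/[H⁺]) = 1 / (1 + 10^-0.73 + 10^-3.19)
   = 1 / (1 + 0.18621 + 0.00064565) = 1/1.1869 = 0.8426
[HCO3⁻] = α₁ × DIC = 0.8426 × 0.302 = 0.254 mmol/L

[HCO3⁻] = 0.254 mmol/L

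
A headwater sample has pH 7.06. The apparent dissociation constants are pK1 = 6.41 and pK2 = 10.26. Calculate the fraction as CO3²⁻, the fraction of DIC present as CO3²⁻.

α₂ = 1 / (1 + [H⁺]/K2 + [H⁺]²/(K1K2)) = 1 / (1 + 10^+3.20 + 10^+2.55)
   = 1 / (1 + 1584.9 + 354.81) = 1/1940.7 = 0.0005153

α₂ = 0.000515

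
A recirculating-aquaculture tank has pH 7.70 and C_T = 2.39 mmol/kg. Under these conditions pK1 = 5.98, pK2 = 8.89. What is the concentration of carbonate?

α₂ = 1 / (1 + [H⁺]/K2 + [H⁺]²/(K1K2)) = 1 / (1 + 10^+1.19 + 10^-0.53)
   = 1 / (1 + 15.488 + 0.29512) = 1/16.783 = 0.05958
[CO3²⁻] = α₂ × DIC = 0.05958 × 2.39 = 0.142 mmol/kg

[CO3²⁻] = 0.142 mmol/kg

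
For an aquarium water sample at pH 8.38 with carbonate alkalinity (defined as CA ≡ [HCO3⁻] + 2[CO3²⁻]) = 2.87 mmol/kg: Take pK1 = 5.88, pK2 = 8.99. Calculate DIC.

DIC = 2.40 mmol/kg

CA = [HCO3⁻] + 2[CO3²⁻] = (α₁ + 2α₂)·DIC
At pH 8.38: [H⁺]/K1 = 10^-2.50 = 0.0031623, K2/[H⁺] = 10^-0.61 = 0.24547
α₁ = 1/(1 + 0.0031623 + 0.24547) = 1/1.2486 = 0.8009; α₂ = α₁·K2/[H⁺] = 0.1966
α₁ + 2α₂ = 1.1941
DIC = CA / (α₁ + 2α₂) = 2.87 / 1.1941 = 2.40 mmol/kg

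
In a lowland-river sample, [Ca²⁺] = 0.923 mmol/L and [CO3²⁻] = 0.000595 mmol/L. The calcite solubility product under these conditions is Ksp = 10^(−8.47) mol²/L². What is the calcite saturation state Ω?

Ksp = 10^(−8.47) = 3.388×10^-9
Ω = [Ca²⁺][CO3²⁻]/Ksp = (0.923×10^-3)(0.000595×10^-3) / 3.388×10^-9 = 0.162

Ω = 0.162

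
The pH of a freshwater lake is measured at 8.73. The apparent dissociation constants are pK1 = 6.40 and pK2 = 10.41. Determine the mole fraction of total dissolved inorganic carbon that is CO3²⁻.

α₂ = 1 / (1 + [H⁺]/K2 + [H⁺]²/(K1K2)) = 1 / (1 + 10^+1.68 + 10^-0.65)
   = 1 / (1 + 47.863 + 0.22387) = 1/49.087 = 0.02037

α₂ = 0.0204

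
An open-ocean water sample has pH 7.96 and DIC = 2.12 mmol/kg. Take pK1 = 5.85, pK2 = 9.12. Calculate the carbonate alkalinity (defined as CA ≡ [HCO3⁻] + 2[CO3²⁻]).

CA = [HCO3⁻] + 2[CO3²⁻] = (α₁ + 2α₂)·DIC
At pH 7.96: [H⁺]/K1 = 10^-2.11 = 0.0077625, K2/[H⁺] = 10^-1.16 = 0.069183
α₁ = 1/(1 + 0.0077625 + 0.069183) = 1/1.0769 = 0.9286; α₂ = α₁·K2/[H⁺] = 0.06424
α₁ + 2α₂ = 1.0570
CA = 1.0570 × 2.12 = 2.24 mmol/kg

CA = 2.24 mmol/kg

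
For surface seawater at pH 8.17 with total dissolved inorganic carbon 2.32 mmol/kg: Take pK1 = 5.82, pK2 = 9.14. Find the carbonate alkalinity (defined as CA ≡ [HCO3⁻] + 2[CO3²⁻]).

CA = 2.53 mmol/kg

CA = [HCO3⁻] + 2[CO3²⁻] = (α₁ + 2α₂)·DIC
At pH 8.17: [H⁺]/K1 = 10^-2.35 = 0.0044668, K2/[H⁺] = 10^-0.97 = 0.10715
α₁ = 1/(1 + 0.0044668 + 0.10715) = 1/1.1116 = 0.8996; α₂ = α₁·K2/[H⁺] = 0.09639
α₁ + 2α₂ = 1.0924
CA = 1.0924 × 2.32 = 2.53 mmol/kg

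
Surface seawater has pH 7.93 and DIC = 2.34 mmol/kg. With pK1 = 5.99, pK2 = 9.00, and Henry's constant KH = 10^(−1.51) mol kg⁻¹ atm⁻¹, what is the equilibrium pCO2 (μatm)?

α₀ = 1 / (1 + K1/[H⁺] + K1K2/[H⁺]²) = 1 / (1 + 10^+1.94 + 10^+0.87)
   = 1 / (1 + 87.096 + 7.4131) = 1/95.509 = 0.01047
[CO2*] = α₀ × DIC = 0.01047 × 2.34 = 0.02450 mmol/kg
pCO2 = [CO2*]/KH = 2.450×10^-5 / 3.090×10^-2 = 793 μatm

pCO2 = 793 μatm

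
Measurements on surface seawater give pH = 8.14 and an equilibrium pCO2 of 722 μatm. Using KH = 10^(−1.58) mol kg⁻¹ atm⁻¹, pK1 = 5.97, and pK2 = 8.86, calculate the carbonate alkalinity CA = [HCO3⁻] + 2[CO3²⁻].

CA = 3.88 mmol/kg

[CO2*] = KH · pCO2 = 10^(−1.58) × 722×10^-6 = 1.899×10^-5 mol/kg
α₀ = 1/(1 + K1/[H⁺] + K1K2/[H⁺]²) = 1/(1 + 10^+2.17 + 10^+1.45) = 0.005647
DIC = [CO2*]/α₀ = 1.899×10^-5 / 0.005647 = 3.363 mmol/kg
CA = (α₁ + 2α₂)·DIC = (0.8352 + 2×0.1591) × 3.363 = 3.88 mmol/kg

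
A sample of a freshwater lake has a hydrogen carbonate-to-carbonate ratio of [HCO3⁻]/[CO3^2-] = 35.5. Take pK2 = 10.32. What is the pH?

pH = 8.77

From K2 = [H⁺][CO3^2-]/[HCO3⁻]:  pH = pK2 − log₁₀([HCO3⁻]/[CO3^2-])
log₁₀(35.5) = +1.550
pH = 10.32 − (+1.550) = 8.77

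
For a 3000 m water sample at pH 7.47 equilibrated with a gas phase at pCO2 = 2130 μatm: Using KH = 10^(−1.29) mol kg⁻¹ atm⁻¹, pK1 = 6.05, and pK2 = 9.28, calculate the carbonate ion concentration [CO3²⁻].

[CO2*] = KH · pCO2 = 10^(−1.29) × 2130×10^-6 = 1.092×10^-4 mol/kg
α₀ = 1/(1 + K1/[H⁺] + K1K2/[H⁺]²) = 1/(1 + 10^+1.42 + 10^-0.39) = 0.03609
DIC = [CO2*]/α₀ = 1.092×10^-4 / 0.03609 = 3.027 mmol/kg
[CO3²⁻] = α₂·DIC; α₂ = 0.01470, so [CO3²⁻] = 0.01470 × 3.027 = 0.0445 mmol/kg

[CO3²⁻] = 0.0445 mmol/kg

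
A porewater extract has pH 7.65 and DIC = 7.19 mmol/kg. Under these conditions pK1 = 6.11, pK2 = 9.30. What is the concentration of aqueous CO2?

α₀ = 1 / (1 + K1/[H⁺] + K1K2/[H⁺]²) = 1 / (1 + 10^+1.54 + 10^-0.11)
   = 1 / (1 + 34.674 + 0.77625) = 1/36.450 = 0.02743
[CO2*] = α₀ × DIC = 0.02743 × 7.19 = 0.197 mmol/kg

[CO2*] = 0.197 mmol/kg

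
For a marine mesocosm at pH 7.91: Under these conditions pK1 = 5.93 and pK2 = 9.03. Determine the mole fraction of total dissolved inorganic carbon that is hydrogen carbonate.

α₁ = 1 / (1 + [H⁺]/K1 + K2/[H⁺]) = 1 / (1 + 10^-1.98 + 10^-1.12)
   = 1 / (1 + 0.010471 + 0.075858) = 1/1.0863 = 0.9205

α₁ = 0.921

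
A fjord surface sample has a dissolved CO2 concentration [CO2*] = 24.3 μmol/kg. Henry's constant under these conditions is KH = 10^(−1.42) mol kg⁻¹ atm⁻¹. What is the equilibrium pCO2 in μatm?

pCO2 = 639 μatm

KH = 10^(−1.42) = 3.802×10^-2 mol kg⁻¹ atm⁻¹
pCO2 = [CO2*]/KH = 24.3×10^-6 / 3.802×10^-2 = 6.39×10^-4 atm = 639 μatm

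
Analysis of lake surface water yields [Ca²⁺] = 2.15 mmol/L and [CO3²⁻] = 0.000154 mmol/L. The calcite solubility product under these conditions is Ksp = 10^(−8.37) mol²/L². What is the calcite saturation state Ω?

Ω = 0.0776

Ksp = 10^(−8.37) = 4.266×10^-9
Ω = [Ca²⁺][CO3²⁻]/Ksp = (2.15×10^-3)(0.000154×10^-3) / 4.266×10^-9 = 0.0776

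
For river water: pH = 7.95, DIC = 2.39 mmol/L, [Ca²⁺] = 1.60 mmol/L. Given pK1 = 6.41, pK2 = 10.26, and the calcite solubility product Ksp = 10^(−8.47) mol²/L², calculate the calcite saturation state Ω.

Ω = 5.35

α₂ = 1 / (1 + [H⁺]/K2 + [H⁺]²/(K1K2)) = 1 / (1 + 10^+2.31 + 10^+0.77)
   = 1 / (1 + 204.17 + 5.8884) = 1/211.06 = 0.004738
[CO3²⁻] = α₂ × DIC = 0.004738 × 2.39 = 0.01132 mmol/L = 11.32 μmol/L
Ksp = 10^(−8.47) = 3.388×10^-9
Ω = [Ca²⁺][CO3²⁻]/Ksp = (1.60×10^-3)(1.132×10^-5) / 3.388×10^-9 = 5.35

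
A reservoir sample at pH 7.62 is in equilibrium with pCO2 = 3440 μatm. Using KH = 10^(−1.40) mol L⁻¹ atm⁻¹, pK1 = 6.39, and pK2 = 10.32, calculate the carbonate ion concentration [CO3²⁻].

[CO3²⁻] = 4.64 μmol/L

[CO2*] = KH · pCO2 = 10^(−1.40) × 3440×10^-6 = 1.369×10^-4 mol/L
α₀ = 1/(1 + K1/[H⁺] + K1K2/[H⁺]²) = 1/(1 + 10^+1.23 + 10^-1.47) = 0.05551
DIC = [CO2*]/α₀ = 1.369×10^-4 / 0.05551 = 2.467 mmol/L
[CO3²⁻] = α₂·DIC; α₂ = 0.001881, so [CO3²⁻] = 0.001881 × 2.467 = 0.00464 mmol/L = 4.64 μmol/L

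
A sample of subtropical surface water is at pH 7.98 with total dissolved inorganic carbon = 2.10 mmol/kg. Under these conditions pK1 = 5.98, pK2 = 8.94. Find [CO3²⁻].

α₂ = 1 / (1 + [H⁺]/K2 + [H⁺]²/(K1K2)) = 1 / (1 + 10^+0.96 + 10^-1.04)
   = 1 / (1 + 9.1201 + 0.091201) = 1/10.211 = 0.09793
[CO3²⁻] = α₂ × DIC = 0.09793 × 2.10 = 0.206 mmol/kg

[CO3²⁻] = 0.206 mmol/kg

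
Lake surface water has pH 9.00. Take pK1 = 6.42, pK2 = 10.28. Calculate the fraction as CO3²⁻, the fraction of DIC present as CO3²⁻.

α₂ = 1 / (1 + [H⁺]/K2 + [H⁺]²/(K1K2)) = 1 / (1 + 10^+1.28 + 10^-1.30)
   = 1 / (1 + 19.055 + 0.050119) = 1/20.105 = 0.04974

α₂ = 0.0497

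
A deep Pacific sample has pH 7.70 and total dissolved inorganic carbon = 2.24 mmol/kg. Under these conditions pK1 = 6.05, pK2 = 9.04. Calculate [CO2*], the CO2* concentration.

[CO2*] = 0.0470 mmol/kg

α₀ = 1 / (1 + K1/[H⁺] + K1K2/[H⁺]²) = 1 / (1 + 10^+1.65 + 10^+0.31)
   = 1 / (1 + 44.668 + 2.0417) = 1/47.710 = 0.02096
[CO2*] = α₀ × DIC = 0.02096 × 2.24 = 0.0470 mmol/kg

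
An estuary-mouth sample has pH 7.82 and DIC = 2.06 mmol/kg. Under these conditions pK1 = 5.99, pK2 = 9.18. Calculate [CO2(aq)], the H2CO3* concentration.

[CO2*] = 0.0288 mmol/kg

α₀ = 1 / (1 + K1/[H⁺] + K1K2/[H⁺]²) = 1 / (1 + 10^+1.83 + 10^+0.47)
   = 1 / (1 + 67.608 + 2.9512) = 1/71.560 = 0.01397
[CO2*] = α₀ × DIC = 0.01397 × 2.06 = 0.0288 mmol/kg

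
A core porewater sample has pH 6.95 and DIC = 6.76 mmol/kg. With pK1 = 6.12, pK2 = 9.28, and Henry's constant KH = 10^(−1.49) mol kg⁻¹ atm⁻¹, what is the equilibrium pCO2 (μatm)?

α₀ = 1 / (1 + K1/[H⁺] + K1K2/[H⁺]²) = 1 / (1 + 10^+0.83 + 10^-1.50)
   = 1 / (1 + 6.7608 + 0.031623) = 1/7.7925 = 0.1283
[CO2*] = α₀ × DIC = 0.1283 × 6.76 = 0.8675 mmol/kg
pCO2 = [CO2*]/KH = 8.675×10^-4 / 3.236×10^-2 = 2.68×10^4 μatm

pCO2 = 2.68×10^4 μatm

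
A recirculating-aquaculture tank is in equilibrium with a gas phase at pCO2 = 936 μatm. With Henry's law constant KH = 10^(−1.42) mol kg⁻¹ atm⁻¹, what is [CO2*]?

[CO2*] = 35.6 μmol/kg

KH = 10^(−1.42) = 3.802×10^-2 mol kg⁻¹ atm⁻¹
[CO2*] = KH · pCO2 = 3.802×10^-2 × 936×10^-6 atm = 3.56×10^-5 mol/kg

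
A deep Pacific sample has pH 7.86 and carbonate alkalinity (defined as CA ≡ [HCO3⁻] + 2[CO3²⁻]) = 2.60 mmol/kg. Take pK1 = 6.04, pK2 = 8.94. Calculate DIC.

DIC = 2.45 mmol/kg

CA = [HCO3⁻] + 2[CO3²⁻] = (α₁ + 2α₂)·DIC
At pH 7.86: [H⁺]/K1 = 10^-1.82 = 0.015136, K2/[H⁺] = 10^-1.08 = 0.083176
α₁ = 1/(1 + 0.015136 + 0.083176) = 1/1.0983 = 0.9105; α₂ = α₁·K2/[H⁺] = 0.07573
α₁ + 2α₂ = 1.0620
DIC = CA / (α₁ + 2α₂) = 2.60 / 1.0620 = 2.45 mmol/kg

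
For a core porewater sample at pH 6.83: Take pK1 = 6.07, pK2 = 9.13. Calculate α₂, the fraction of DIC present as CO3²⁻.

α₂ = 1 / (1 + [H⁺]/K2 + [H⁺]²/(K1K2)) = 1 / (1 + 10^+2.30 + 10^+1.54)
   = 1 / (1 + 199.53 + 34.674) = 1/235.20 = 0.004252

α₂ = 0.00425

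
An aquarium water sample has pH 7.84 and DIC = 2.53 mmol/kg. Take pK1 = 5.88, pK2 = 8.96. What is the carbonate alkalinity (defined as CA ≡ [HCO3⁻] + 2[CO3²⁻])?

CA = [HCO3⁻] + 2[CO3²⁻] = (α₁ + 2α₂)·DIC
At pH 7.84: [H⁺]/K1 = 10^-1.96 = 0.010965, K2/[H⁺] = 10^-1.12 = 0.075858
α₁ = 1/(1 + 0.010965 + 0.075858) = 1/1.0868 = 0.9201; α₂ = α₁·K2/[H⁺] = 0.06980
α₁ + 2α₂ = 1.0597
CA = 1.0597 × 2.53 = 2.68 mmol/kg

CA = 2.68 mmol/kg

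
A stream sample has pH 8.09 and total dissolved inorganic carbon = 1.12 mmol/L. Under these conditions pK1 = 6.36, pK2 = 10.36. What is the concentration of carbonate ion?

α₂ = 1 / (1 + [H⁺]/K2 + [H⁺]²/(K1K2)) = 1 / (1 + 10^+2.27 + 10^+0.54)
   = 1 / (1 + 186.21 + 3.4674) = 1/190.68 = 0.005244
[CO3²⁻] = α₂ × DIC = 0.005244 × 1.12 = 0.00587 mmol/L = 5.87 μmol/L

[CO3²⁻] = 5.87 μmol/L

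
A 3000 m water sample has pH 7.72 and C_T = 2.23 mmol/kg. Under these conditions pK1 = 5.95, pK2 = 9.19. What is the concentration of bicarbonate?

α₁ = 1 / (1 + [H⁺]/K1 + K2/[H⁺]) = 1 / (1 + 10^-1.77 + 10^-1.47)
   = 1 / (1 + 0.016982 + 0.033884) = 1/1.0509 = 0.9516
[HCO3⁻] = α₁ × DIC = 0.9516 × 2.23 = 2.12 mmol/kg

[HCO3⁻] = 2.12 mmol/kg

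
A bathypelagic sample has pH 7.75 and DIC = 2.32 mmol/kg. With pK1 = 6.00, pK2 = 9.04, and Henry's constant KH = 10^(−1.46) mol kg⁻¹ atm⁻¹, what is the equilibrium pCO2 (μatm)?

pCO2 = 1110 μatm

α₀ = 1 / (1 + K1/[H⁺] + K1K2/[H⁺]²) = 1 / (1 + 10^+1.75 + 10^+0.46)
   = 1 / (1 + 56.234 + 2.8840) = 1/60.118 = 0.01663
[CO2*] = α₀ × DIC = 0.01663 × 2.32 = 0.03859 mmol/kg
pCO2 = [CO2*]/KH = 3.859×10^-5 / 3.467×10^-2 = 1110 μatm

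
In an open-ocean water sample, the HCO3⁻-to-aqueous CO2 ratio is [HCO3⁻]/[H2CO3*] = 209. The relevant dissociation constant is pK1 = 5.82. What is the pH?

From K1 = [H⁺][HCO3⁻]/[H2CO3*]:  pH = pK1 + log₁₀([HCO3⁻]/[H2CO3*])
log₁₀(209) = +2.320
pH = 5.82 + (+2.320) = 8.14

pH = 8.14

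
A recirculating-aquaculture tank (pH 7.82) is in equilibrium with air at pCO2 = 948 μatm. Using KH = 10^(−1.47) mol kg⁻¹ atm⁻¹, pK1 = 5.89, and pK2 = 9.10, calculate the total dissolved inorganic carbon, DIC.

DIC = 2.91 mmol/kg

[CO2*] = KH · pCO2 = 10^(−1.47) × 948×10^-6 = 3.212×10^-5 mol/kg
α₀ = 1/(1 + K1/[H⁺] + K1K2/[H⁺]²) = 1/(1 + 10^+1.93 + 10^+0.65) = 0.01104
DIC = [CO2*]/α₀ = 3.212×10^-5 / 0.01104 = 2.91 mmol/kg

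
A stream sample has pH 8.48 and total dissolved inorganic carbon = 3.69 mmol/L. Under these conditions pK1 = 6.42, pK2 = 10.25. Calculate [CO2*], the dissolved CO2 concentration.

α₀ = 1 / (1 + K1/[H⁺] + K1K2/[H⁺]²) = 1 / (1 + 10^+2.06 + 10^+0.29)
   = 1 / (1 + 114.82 + 1.9498) = 1/117.77 = 0.008491
[CO2*] = α₀ × DIC = 0.008491 × 3.69 = 0.0313 mmol/L

[CO2*] = 0.0313 mmol/L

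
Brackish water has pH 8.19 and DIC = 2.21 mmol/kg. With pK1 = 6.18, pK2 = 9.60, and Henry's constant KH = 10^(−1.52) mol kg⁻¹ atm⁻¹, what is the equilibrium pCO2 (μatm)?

α₀ = 1 / (1 + K1/[H⁺] + K1K2/[H⁺]²) = 1 / (1 + 10^+2.01 + 10^+0.60)
   = 1 / (1 + 102.33 + 3.9811) = 1/107.31 = 0.009319
[CO2*] = α₀ × DIC = 0.009319 × 2.21 = 0.02059 mmol/kg
pCO2 = [CO2*]/KH = 2.059×10^-5 / 3.020×10^-2 = 682 μatm

pCO2 = 682 μatm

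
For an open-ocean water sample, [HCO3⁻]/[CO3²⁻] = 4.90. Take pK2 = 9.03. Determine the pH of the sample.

pH = 8.34

From K2 = [H⁺][CO3²⁻]/[HCO3⁻]:  pH = pK2 − log₁₀([HCO3⁻]/[CO3²⁻])
log₁₀(4.90) = +0.690
pH = 9.03 − (+0.690) = 8.34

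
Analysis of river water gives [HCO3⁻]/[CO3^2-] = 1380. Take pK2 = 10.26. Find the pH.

From K2 = [H⁺][CO3^2-]/[HCO3⁻]:  pH = pK2 − log₁₀([HCO3⁻]/[CO3^2-])
log₁₀(1380) = +3.140
pH = 10.26 − (+3.140) = 7.12

pH = 7.12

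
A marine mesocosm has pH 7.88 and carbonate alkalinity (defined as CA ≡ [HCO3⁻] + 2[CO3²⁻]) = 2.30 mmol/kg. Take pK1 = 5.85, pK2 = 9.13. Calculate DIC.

CA = [HCO3⁻] + 2[CO3²⁻] = (α₁ + 2α₂)·DIC
At pH 7.88: [H⁺]/K1 = 10^-2.03 = 0.0093325, K2/[H⁺] = 10^-1.25 = 0.056234
α₁ = 1/(1 + 0.0093325 + 0.056234) = 1/1.0656 = 0.9385; α₂ = α₁·K2/[H⁺] = 0.05277
α₁ + 2α₂ = 1.0440
DIC = CA / (α₁ + 2α₂) = 2.30 / 1.0440 = 2.20 mmol/kg

DIC = 2.20 mmol/kg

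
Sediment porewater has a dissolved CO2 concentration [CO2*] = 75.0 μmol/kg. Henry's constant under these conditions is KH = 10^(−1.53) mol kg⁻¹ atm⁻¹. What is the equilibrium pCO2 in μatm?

pCO2 = 2540 μatm

KH = 10^(−1.53) = 2.951×10^-2 mol kg⁻¹ atm⁻¹
pCO2 = [CO2*]/KH = 75.0×10^-6 / 2.951×10^-2 = 2.54×10^-3 atm = 2540 μatm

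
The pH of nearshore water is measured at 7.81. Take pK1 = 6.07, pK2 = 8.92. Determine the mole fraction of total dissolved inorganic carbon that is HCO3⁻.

α₁ = 0.913

α₁ = 1 / (1 + [H⁺]/K1 + K2/[H⁺]) = 1 / (1 + 10^-1.74 + 10^-1.11)
   = 1 / (1 + 0.018197 + 0.077625) = 1/1.0958 = 0.9126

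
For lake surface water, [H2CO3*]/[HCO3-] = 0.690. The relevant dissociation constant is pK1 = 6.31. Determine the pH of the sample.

From K1 = [H⁺][HCO3-]/[H2CO3*]:  pH = pK1 − log₁₀([H2CO3*]/[HCO3-])
log₁₀(0.690) = -0.161
pH = 6.31 − (-0.161) = 6.47

pH = 6.47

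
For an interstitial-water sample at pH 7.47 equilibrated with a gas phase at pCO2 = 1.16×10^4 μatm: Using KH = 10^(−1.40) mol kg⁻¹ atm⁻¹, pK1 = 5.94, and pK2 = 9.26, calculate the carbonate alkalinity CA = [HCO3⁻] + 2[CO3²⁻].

[CO2*] = KH · pCO2 = 10^(−1.40) × 1.16×10^4×10^-6 = 4.618×10^-4 mol/kg
α₀ = 1/(1 + K1/[H⁺] + K1K2/[H⁺]²) = 1/(1 + 10^+1.53 + 10^-0.26) = 0.02822
DIC = [CO2*]/α₀ = 4.618×10^-4 / 0.02822 = 16.36 mmol/kg
CA = (α₁ + 2α₂)·DIC = (0.9563 + 2×0.01551) × 16.36 = 16.2 mmol/kg

CA = 16.2 mmol/kg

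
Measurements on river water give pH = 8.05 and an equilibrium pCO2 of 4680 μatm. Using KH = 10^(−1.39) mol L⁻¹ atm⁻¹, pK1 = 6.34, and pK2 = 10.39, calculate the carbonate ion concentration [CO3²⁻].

[CO3²⁻] = 0.0447 mmol/L

[CO2*] = KH · pCO2 = 10^(−1.39) × 4680×10^-6 = 1.907×10^-4 mol/L
α₀ = 1/(1 + K1/[H⁺] + K1K2/[H⁺]²) = 1/(1 + 10^+1.71 + 10^-0.63) = 0.01904
DIC = [CO2*]/α₀ = 1.907×10^-4 / 0.01904 = 10.01 mmol/L
[CO3²⁻] = α₂·DIC; α₂ = 0.004463, so [CO3²⁻] = 0.004463 × 10.01 = 0.0447 mmol/L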